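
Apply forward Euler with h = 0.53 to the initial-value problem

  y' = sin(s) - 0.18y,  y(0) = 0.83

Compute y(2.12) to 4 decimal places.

1.7232

Euler: y_{n+1} = y_n + h·f(s_n, y_n).
s=0.000000, y=0.830000: f=-0.149400 → y ← 0.830000 + 0.53·(-0.149400) = 0.750818
s=0.530000, y=0.750818: f=0.370386 → y ← 0.750818 + 0.53·0.370386 = 0.947123
s=1.060000, y=0.947123: f=0.701873 → y ← 0.947123 + 0.53·0.701873 = 1.319116
s=1.590000, y=1.319116: f=0.762375 → y ← 1.319116 + 0.53·0.762375 = 1.723174
y(2.12) ≈ 1.7232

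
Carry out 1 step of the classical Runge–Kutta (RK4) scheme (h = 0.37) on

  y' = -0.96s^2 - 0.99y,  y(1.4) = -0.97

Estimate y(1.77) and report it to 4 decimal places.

-1.4338

RK4: k1 = f(s_n, y_n); k2 = f(s_n + h/2, y_n + (h/2)·k1); k3 = f(s_n + h/2, y_n + (h/2)·k2); k4 = f(s_n + h, y_n + h·k3); y_{n+1} = y_n + (h/6)·(k1 + 2k2 + 2k3 + k4).
s=1.400000, y=-0.970000:
  k1 = f(1.400000, -0.970000) = -0.921300
  k2 = f(1.585000, -1.140440) = -1.282700
  k3 = f(1.585000, -1.207299) = -1.216510
  k4 = f(1.770000, -1.420109) = -1.601677
  y ← -0.970000 + (0.37/6)·(k1 + 2k2 + 2k3 + k4) = -1.433819
y(1.77) ≈ -1.4338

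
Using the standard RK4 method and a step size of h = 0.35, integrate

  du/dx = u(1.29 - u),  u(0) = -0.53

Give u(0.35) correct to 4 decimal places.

-1.0855

RK4: k1 = f(x_n, u_n); k2 = f(x_n + h/2, u_n + (h/2)·k1); k3 = f(x_n + h/2, u_n + (h/2)·k2); k4 = f(x_n + h, u_n + h·k3); u_{n+1} = u_n + (h/6)·(k1 + 2k2 + 2k3 + k4).
x=0.000000, u=-0.530000:
  k1 = f(0.000000, -0.530000) = -0.964600
  k2 = f(0.175000, -0.698805) = -1.389787
  k3 = f(0.175000, -0.773213) = -1.595302
  k4 = f(0.350000, -1.088356) = -2.588497
  u ← -0.530000 + (0.35/6)·(k1 + 2k2 + 2k3 + k4) = -1.085524
u(0.35) ≈ -1.0855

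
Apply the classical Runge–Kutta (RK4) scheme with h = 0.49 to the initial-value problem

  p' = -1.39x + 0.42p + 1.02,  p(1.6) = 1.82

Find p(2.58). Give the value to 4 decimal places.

0.5178

RK4: k1 = f(x_n, p_n); k2 = f(x_n + h/2, p_n + (h/2)·k1); k3 = f(x_n + h/2, p_n + (h/2)·k2); k4 = f(x_n + h, p_n + h·k3); p_{n+1} = p_n + (h/6)·(k1 + 2k2 + 2k3 + k4).
x=1.600000, p=1.820000:
  k1 = f(1.600000, 1.820000) = -0.439600
  k2 = f(1.845000, 1.712298) = -0.825385
  k3 = f(1.845000, 1.617781) = -0.865082
  k4 = f(2.090000, 1.396110) = -1.298734
  p ← 1.820000 + (0.49/6)·(k1 + 2k2 + 2k3 + k4) = 1.401926
x=2.090000, p=1.401926:
  k1 = f(2.090000, 1.401926) = -1.296291
  k2 = f(2.335000, 1.084335) = -1.770229
  k3 = f(2.335000, 0.968220) = -1.818997
  k4 = f(2.580000, 0.510618) = -2.351741
  p ← 1.401926 + (0.49/6)·(k1 + 2k2 + 2k3 + k4) = 0.517764
p(2.58) ≈ 0.5178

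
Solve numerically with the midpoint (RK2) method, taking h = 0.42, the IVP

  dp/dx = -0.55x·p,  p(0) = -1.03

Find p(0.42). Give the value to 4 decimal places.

Midpoint: k1 = f(x_n, p_n); k2 = f(x_n + h/2, p_n + (h/2)·k1); p_{n+1} = p_n + h·k2.
x=0.000000, p=-1.030000:
  k1 = f(0.000000, -1.030000) = 0.000000
  k2 = f(0.210000, -1.030000) = 0.118965
  p ← -1.030000 + 0.42·0.118965 = -0.980035
p(0.42) ≈ -0.9800

-0.9800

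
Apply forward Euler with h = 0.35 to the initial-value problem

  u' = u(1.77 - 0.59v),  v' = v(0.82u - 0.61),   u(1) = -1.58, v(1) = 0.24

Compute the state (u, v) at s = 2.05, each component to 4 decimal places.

-6.4346, -0.0021

Euler on (u,v): u_{n+1} = u_n + h·u', v_{n+1} = v_n + h·v'.
1.000000: (-1.580000, 0.240000); f=(-2.572872, -0.457344) → (-2.480505, 0.079930)
1.350000: (-2.480505, 0.079930); f=(-4.273517, -0.211335) → (-3.976236, 0.005962)
1.700000: (-3.976236, 0.005962); f=(-7.023951, -0.023077) → (-6.434619, -0.002115)
(u(2.05), v(2.05)) ≈ (-6.4346, -0.0021)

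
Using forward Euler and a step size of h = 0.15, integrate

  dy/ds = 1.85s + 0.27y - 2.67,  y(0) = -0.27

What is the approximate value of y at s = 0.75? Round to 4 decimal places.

Euler: y_{n+1} = y_n + h·f(s_n, y_n).
s=0.000000, y=-0.270000: f=-2.742900 → y ← -0.270000 + 0.15·(-2.742900) = -0.681435
s=0.150000, y=-0.681435: f=-2.576487 → y ← -0.681435 + 0.15·(-2.576487) = -1.067908
s=0.300000, y=-1.067908: f=-2.403335 → y ← -1.067908 + 0.15·(-2.403335) = -1.428408
s=0.450000, y=-1.428408: f=-2.223170 → y ← -1.428408 + 0.15·(-2.223170) = -1.761884
s=0.600000, y=-1.761884: f=-2.035709 → y ← -1.761884 + 0.15·(-2.035709) = -2.067240
y(0.75) ≈ -2.0672

-2.0672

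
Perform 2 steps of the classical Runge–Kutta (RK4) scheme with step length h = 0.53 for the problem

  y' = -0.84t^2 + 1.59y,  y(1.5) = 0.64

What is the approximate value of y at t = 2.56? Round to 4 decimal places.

-4.9792

RK4: k1 = f(t_n, y_n); k2 = f(t_n + h/2, y_n + (h/2)·k1); k3 = f(t_n + h/2, y_n + (h/2)·k2); k4 = f(t_n + h, y_n + h·k3); y_{n+1} = y_n + (h/6)·(k1 + 2k2 + 2k3 + k4).
t=1.500000, y=0.640000:
  k1 = f(1.500000, 0.640000) = -0.872400
  k2 = f(1.765000, 0.408814) = -1.966775
  k3 = f(1.765000, 0.118805) = -2.427890
  k4 = f(2.030000, -0.646781) = -4.489939
  y ← 0.640000 + (0.53/6)·(k1 + 2k2 + 2k3 + k4) = -0.610064
t=2.030000, y=-0.610064:
  k1 = f(2.030000, -0.610064) = -4.431558
  k2 = f(2.295000, -1.784427) = -7.261539
  k3 = f(2.295000, -2.534372) = -8.453952
  k4 = f(2.560000, -5.090659) = -13.599171
  y ← -0.610064 + (0.53/6)·(k1 + 2k2 + 2k3 + k4) = -4.979182
y(2.56) ≈ -4.9792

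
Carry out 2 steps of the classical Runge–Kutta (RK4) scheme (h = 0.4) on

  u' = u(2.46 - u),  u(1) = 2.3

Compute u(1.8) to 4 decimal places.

RK4: k1 = f(x_n, u_n); k2 = f(x_n + h/2, u_n + (h/2)·k1); k3 = f(x_n + h/2, u_n + (h/2)·k2); k4 = f(x_n + h, u_n + h·k3); u_{n+1} = u_n + (h/6)·(k1 + 2k2 + 2k3 + k4).
x=1.000000, u=2.300000:
  k1 = f(1.000000, 2.300000) = 0.368000
  k2 = f(1.200000, 2.373600) = 0.205079
  k3 = f(1.200000, 2.341016) = 0.278544
  k4 = f(1.400000, 2.411418) = 0.117153
  u ← 2.300000 + (0.4/6)·(k1 + 2k2 + 2k3 + k4) = 2.396827
x=1.400000, u=2.396827:
  k1 = f(1.400000, 2.396827) = 0.151416
  k2 = f(1.600000, 2.427110) = 0.079828
  k3 = f(1.600000, 2.412792) = 0.113903
  k4 = f(1.800000, 2.442388) = 0.043016
  u ← 2.396827 + (0.4/6)·(k1 + 2k2 + 2k3 + k4) = 2.435619
u(1.8) ≈ 2.4356

2.4356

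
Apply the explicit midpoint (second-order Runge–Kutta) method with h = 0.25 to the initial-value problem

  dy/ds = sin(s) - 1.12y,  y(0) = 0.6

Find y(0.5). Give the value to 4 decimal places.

Midpoint: k1 = f(s_n, y_n); k2 = f(s_n + h/2, y_n + (h/2)·k1); y_{n+1} = y_n + h·k2.
s=0.000000, y=0.600000:
  k1 = f(0.000000, 0.600000) = -0.672000
  k2 = f(0.125000, 0.516000) = -0.453245
  y ← 0.600000 + 0.25·(-0.453245) = 0.486689
s=0.250000, y=0.486689:
  k1 = f(0.250000, 0.486689) = -0.297687
  k2 = f(0.375000, 0.449478) = -0.137143
  y ← 0.486689 + 0.25·(-0.137143) = 0.452403
y(0.5) ≈ 0.4524

0.4524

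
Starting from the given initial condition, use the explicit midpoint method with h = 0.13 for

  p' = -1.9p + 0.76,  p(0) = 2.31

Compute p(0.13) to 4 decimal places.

1.8965

Midpoint: k1 = f(s_n, p_n); k2 = f(s_n + h/2, p_n + (h/2)·k1); p_{n+1} = p_n + h·k2.
s=0.000000, p=2.310000:
  k1 = f(0.000000, 2.310000) = -3.629000
  k2 = f(0.065000, 2.074115) = -3.180818
  p ← 2.310000 + 0.13·(-3.180818) = 1.896494
p(0.13) ≈ 1.8965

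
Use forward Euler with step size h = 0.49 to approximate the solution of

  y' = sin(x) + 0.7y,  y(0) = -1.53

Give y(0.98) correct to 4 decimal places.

Euler: y_{n+1} = y_n + h·f(x_n, y_n).
x=0.000000, y=-1.530000: f=-1.071000 → y ← -1.530000 + 0.49·(-1.071000) = -2.054790
x=0.490000, y=-2.054790: f=-0.967727 → y ← -2.054790 + 0.49·(-0.967727) = -2.528976
y(0.98) ≈ -2.5290

-2.5290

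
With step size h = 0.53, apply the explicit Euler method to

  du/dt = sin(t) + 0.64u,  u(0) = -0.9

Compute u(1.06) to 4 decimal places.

Euler: u_{n+1} = u_n + h·f(t_n, u_n).
t=0.000000, u=-0.900000: f=-0.576000 → u ← -0.900000 + 0.53·(-0.576000) = -1.205280
t=0.530000, u=-1.205280: f=-0.265846 → u ← -1.205280 + 0.53·(-0.265846) = -1.346178
u(1.06) ≈ -1.3462

-1.3462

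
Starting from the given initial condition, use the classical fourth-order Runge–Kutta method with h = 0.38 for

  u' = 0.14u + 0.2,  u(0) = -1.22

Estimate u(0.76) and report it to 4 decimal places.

RK4: k1 = f(t_n, u_n); k2 = f(t_n + h/2, u_n + (h/2)·k1); k3 = f(t_n + h/2, u_n + (h/2)·k2); k4 = f(t_n + h, u_n + h·k3); u_{n+1} = u_n + (h/6)·(k1 + 2k2 + 2k3 + k4).
t=0.000000, u=-1.220000:
  k1 = f(0.000000, -1.220000) = 0.029200
  k2 = f(0.190000, -1.214452) = 0.029977
  k3 = f(0.190000, -1.214304) = 0.029997
  k4 = f(0.380000, -1.208601) = 0.030796
  u ← -1.220000 + (0.38/6)·(k1 + 2k2 + 2k3 + k4) = -1.208604
t=0.380000, u=-1.208604:
  k1 = f(0.380000, -1.208604) = 0.030796
  k2 = f(0.570000, -1.202752) = 0.031615
  k3 = f(0.570000, -1.202597) = 0.031636
  k4 = f(0.760000, -1.196582) = 0.032479
  u ← -1.208604 + (0.38/6)·(k1 + 2k2 + 2k3 + k4) = -1.196584
u(0.76) ≈ -1.1966

-1.1966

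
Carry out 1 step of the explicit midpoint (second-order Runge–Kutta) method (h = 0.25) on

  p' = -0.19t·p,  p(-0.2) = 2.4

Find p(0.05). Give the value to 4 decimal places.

Midpoint: k1 = f(t_n, p_n); k2 = f(t_n + h/2, p_n + (h/2)·k1); p_{n+1} = p_n + h·k2.
t=-0.200000, p=2.400000:
  k1 = f(-0.200000, 2.400000) = 0.091200
  k2 = f(-0.075000, 2.411400) = 0.034362
  p ← 2.400000 + 0.25·0.034362 = 2.408591
p(0.05) ≈ 2.4086

2.4086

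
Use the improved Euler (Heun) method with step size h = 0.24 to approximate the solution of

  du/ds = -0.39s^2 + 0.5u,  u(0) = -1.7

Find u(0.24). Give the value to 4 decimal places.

Heun: k1 = f(s_n, u_n); k2 = f(s_n + h, u_n + h·k1); u_{n+1} = u_n + (h/2)·(k1 + k2).
s=0.000000, u=-1.700000:
  k1 = f(0.000000, -1.700000) = -0.850000
  k2 = f(0.240000, -1.904000) = -0.974464
  u ← -1.700000 + (0.24/2)·(-0.850000 + (-0.974464)) = -1.918936
u(0.24) ≈ -1.9189

-1.9189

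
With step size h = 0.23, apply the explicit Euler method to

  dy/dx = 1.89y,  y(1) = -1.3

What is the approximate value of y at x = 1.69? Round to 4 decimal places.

-3.8391

Euler: y_{n+1} = y_n + h·f(x_n, y_n).
x=1.000000, y=-1.300000: f=-2.457000 → y ← -1.300000 + 0.23·(-2.457000) = -1.865110
x=1.230000, y=-1.865110: f=-3.525058 → y ← -1.865110 + 0.23·(-3.525058) = -2.675873
x=1.460000, y=-2.675873: f=-5.057401 → y ← -2.675873 + 0.23·(-5.057401) = -3.839075
y(1.69) ≈ -3.8391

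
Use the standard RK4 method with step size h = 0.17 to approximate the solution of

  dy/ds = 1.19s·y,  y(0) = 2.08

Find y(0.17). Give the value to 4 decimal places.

2.1161

RK4: k1 = f(s_n, y_n); k2 = f(s_n + h/2, y_n + (h/2)·k1); k3 = f(s_n + h/2, y_n + (h/2)·k2); k4 = f(s_n + h, y_n + h·k3); y_{n+1} = y_n + (h/6)·(k1 + 2k2 + 2k3 + k4).
s=0.000000, y=2.080000:
  k1 = f(0.000000, 2.080000) = 0.000000
  k2 = f(0.085000, 2.080000) = 0.210392
  k3 = f(0.085000, 2.097883) = 0.212201
  k4 = f(0.170000, 2.116074) = 0.428082
  y ← 2.080000 + (0.17/6)·(k1 + 2k2 + 2k3 + k4) = 2.116076
y(0.17) ≈ 2.1161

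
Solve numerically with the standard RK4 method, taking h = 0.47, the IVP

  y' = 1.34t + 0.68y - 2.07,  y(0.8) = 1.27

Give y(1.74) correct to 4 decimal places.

1.8341

RK4: k1 = f(t_n, y_n); k2 = f(t_n + h/2, y_n + (h/2)·k1); k3 = f(t_n + h/2, y_n + (h/2)·k2); k4 = f(t_n + h, y_n + h·k3); y_{n+1} = y_n + (h/6)·(k1 + 2k2 + 2k3 + k4).
t=0.800000, y=1.270000:
  k1 = f(0.800000, 1.270000) = -0.134400
  k2 = f(1.035000, 1.238416) = 0.159023
  k3 = f(1.035000, 1.307370) = 0.205912
  k4 = f(1.270000, 1.366779) = 0.561209
  y ← 1.270000 + (0.47/6)·(k1 + 2k2 + 2k3 + k4) = 1.360607
t=1.270000, y=1.360607:
  k1 = f(1.270000, 1.360607) = 0.557012
  k2 = f(1.505000, 1.491504) = 0.960923
  k3 = f(1.505000, 1.586423) = 1.025468
  k4 = f(1.740000, 1.842576) = 1.514552
  y ← 1.360607 + (0.47/6)·(k1 + 2k2 + 2k3 + k4) = 1.834080
y(1.74) ≈ 1.8341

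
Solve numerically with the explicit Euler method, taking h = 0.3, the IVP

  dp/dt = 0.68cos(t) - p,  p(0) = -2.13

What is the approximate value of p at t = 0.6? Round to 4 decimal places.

-0.7060

Euler: p_{n+1} = p_n + h·f(t_n, p_n).
t=0.000000, p=-2.130000: f=2.810000 → p ← -2.130000 + 0.3·2.810000 = -1.287000
t=0.300000, p=-1.287000: f=1.936629 → p ← -1.287000 + 0.3·1.936629 = -0.706011
p(0.6) ≈ -0.7060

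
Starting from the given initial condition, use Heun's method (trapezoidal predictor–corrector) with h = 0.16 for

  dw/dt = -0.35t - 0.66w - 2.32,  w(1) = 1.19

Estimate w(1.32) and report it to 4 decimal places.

Heun: k1 = f(t_n, w_n); k2 = f(t_n + h, w_n + h·k1); w_{n+1} = w_n + (h/2)·(k1 + k2).
t=1.000000, w=1.190000:
  k1 = f(1.000000, 1.190000) = -3.455400
  k2 = f(1.160000, 0.637136) = -3.146510
  w ← 1.190000 + (0.16/2)·(-3.455400 + (-3.146510)) = 0.661847
t=1.160000, w=0.661847:
  k1 = f(1.160000, 0.661847) = -3.162819
  k2 = f(1.320000, 0.155796) = -2.884825
  w ← 0.661847 + (0.16/2)·(-3.162819 + (-2.884825)) = 0.178036
w(1.32) ≈ 0.1780

0.1780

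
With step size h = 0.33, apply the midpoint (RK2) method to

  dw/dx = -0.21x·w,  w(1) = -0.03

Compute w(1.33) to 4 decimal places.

Midpoint: k1 = f(x_n, w_n); k2 = f(x_n + h/2, w_n + (h/2)·k1); w_{n+1} = w_n + h·k2.
x=1.000000, w=-0.030000:
  k1 = f(1.000000, -0.030000) = 0.006300
  k2 = f(1.165000, -0.028961) = 0.007085
  w ← -0.030000 + 0.33·0.007085 = -0.027662
w(1.33) ≈ -0.0277

-0.0277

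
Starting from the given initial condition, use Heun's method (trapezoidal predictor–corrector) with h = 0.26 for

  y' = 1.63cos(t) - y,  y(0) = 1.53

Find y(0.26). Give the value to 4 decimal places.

Heun: k1 = f(t_n, y_n); k2 = f(t_n + h, y_n + h·k1); y_{n+1} = y_n + (h/2)·(k1 + k2).
t=0.000000, y=1.530000:
  k1 = f(0.000000, 1.530000) = 0.100000
  k2 = f(0.260000, 1.556000) = 0.019216
  y ← 1.530000 + (0.26/2)·(0.100000 + 0.019216) = 1.545498
y(0.26) ≈ 1.5455

1.5455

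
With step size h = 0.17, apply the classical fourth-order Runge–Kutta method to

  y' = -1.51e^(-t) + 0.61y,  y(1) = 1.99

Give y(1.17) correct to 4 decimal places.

RK4: k1 = f(t_n, y_n); k2 = f(t_n + h/2, y_n + (h/2)·k1); k3 = f(t_n + h/2, y_n + (h/2)·k2); k4 = f(t_n + h, y_n + h·k3); y_{n+1} = y_n + (h/6)·(k1 + 2k2 + 2k3 + k4).
t=1.000000, y=1.990000:
  k1 = f(1.000000, 1.990000) = 0.658402
  k2 = f(1.085000, 2.045964) = 0.737806
  k3 = f(1.085000, 2.052714) = 0.741924
  k4 = f(1.170000, 2.116127) = 0.822183
  y ← 1.990000 + (0.17/6)·(k1 + 2k2 + 2k3 + k4) = 2.115801
y(1.17) ≈ 2.1158

2.1158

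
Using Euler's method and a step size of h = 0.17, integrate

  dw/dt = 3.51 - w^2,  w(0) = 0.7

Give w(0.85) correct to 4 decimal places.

Euler: w_{n+1} = w_n + h·f(t_n, w_n).
t=0.000000, w=0.700000: f=3.020000 → w ← 0.700000 + 0.17·3.020000 = 1.213400
t=0.170000, w=1.213400: f=2.037660 → w ← 1.213400 + 0.17·2.037660 = 1.559802
t=0.340000, w=1.559802: f=1.077017 → w ← 1.559802 + 0.17·1.077017 = 1.742895
t=0.510000, w=1.742895: f=0.472317 → w ← 1.742895 + 0.17·0.472317 = 1.823189
t=0.680000, w=1.823189: f=0.185982 → w ← 1.823189 + 0.17·0.185982 = 1.854806
w(0.85) ≈ 1.8548

1.8548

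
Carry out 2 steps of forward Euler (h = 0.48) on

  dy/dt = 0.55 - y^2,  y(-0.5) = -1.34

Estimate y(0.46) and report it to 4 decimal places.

-3.4765

Euler: y_{n+1} = y_n + h·f(t_n, y_n).
t=-0.500000, y=-1.340000: f=-1.245600 → y ← -1.340000 + 0.48·(-1.245600) = -1.937888
t=-0.020000, y=-1.937888: f=-3.205410 → y ← -1.937888 + 0.48·(-3.205410) = -3.476485
y(0.46) ≈ -3.4765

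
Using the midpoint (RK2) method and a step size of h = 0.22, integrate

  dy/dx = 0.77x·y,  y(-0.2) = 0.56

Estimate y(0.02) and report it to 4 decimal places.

Midpoint: k1 = f(x_n, y_n); k2 = f(x_n + h/2, y_n + (h/2)·k1); y_{n+1} = y_n + h·k2.
x=-0.200000, y=0.560000:
  k1 = f(-0.200000, 0.560000) = -0.086240
  k2 = f(-0.090000, 0.550514) = -0.038151
  y ← 0.560000 + 0.22·(-0.038151) = 0.551607
y(0.02) ≈ 0.5516

0.5516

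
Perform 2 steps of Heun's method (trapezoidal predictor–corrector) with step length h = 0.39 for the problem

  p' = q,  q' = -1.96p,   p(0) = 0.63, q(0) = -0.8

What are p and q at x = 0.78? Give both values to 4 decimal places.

Heun on (p,q): k1 = f(x_n, state_n); k2 = f(x_n + h, state_n + h·k1); state_{n+1} = state_n + (h/2)·(k1 + k2).
0.000000: (0.630000, -0.800000)
  k1 = (-0.800000, -1.234800)
  predictor → (0.318000, -1.281572)
  k2 = (-1.281572, -0.623280)
  → (0.224093, -1.162326)
0.390000: (0.224093, -1.162326)
  k1 = (-1.162326, -0.439223)
  predictor → (-0.229214, -1.333623)
  k2 = (-1.333623, 0.449259)
  → (-0.262616, -1.160369)
(p(0.78), q(0.78)) ≈ (-0.2626, -1.1604)

-0.2626, -1.1604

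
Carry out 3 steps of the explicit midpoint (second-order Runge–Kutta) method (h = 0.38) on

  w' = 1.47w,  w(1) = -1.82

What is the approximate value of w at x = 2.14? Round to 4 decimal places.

-9.1743

Midpoint: k1 = f(x_n, w_n); k2 = f(x_n + h/2, w_n + (h/2)·k1); w_{n+1} = w_n + h·k2.
x=1.000000, w=-1.820000:
  k1 = f(1.000000, -1.820000) = -2.675400
  k2 = f(1.190000, -2.328326) = -3.422639
  w ← -1.820000 + 0.38·(-3.422639) = -3.120603
x=1.380000, w=-3.120603:
  k1 = f(1.380000, -3.120603) = -4.587286
  k2 = f(1.570000, -3.992187) = -5.868515
  w ← -3.120603 + 0.38·(-5.868515) = -5.350639
x=1.760000, w=-5.350639:
  k1 = f(1.760000, -5.350639) = -7.865439
  k2 = f(1.950000, -6.845072) = -10.062256
  w ← -5.350639 + 0.38·(-10.062256) = -9.174296
w(2.14) ≈ -9.1743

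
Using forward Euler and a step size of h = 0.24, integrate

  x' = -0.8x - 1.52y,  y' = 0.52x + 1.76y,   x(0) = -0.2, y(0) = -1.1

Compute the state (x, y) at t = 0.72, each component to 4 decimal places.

1.4389, -3.0770

Euler on (x,y): x_{n+1} = x_n + h·x', y_{n+1} = y_n + h·y'.
0.000000: (-0.200000, -1.100000); f=(1.832000, -2.040000) → (0.239680, -1.589600)
0.240000: (0.239680, -1.589600); f=(2.224448, -2.673062) → (0.773548, -2.231135)
0.480000: (0.773548, -2.231135); f=(2.772487, -3.524553) → (1.438944, -3.077028)
(x(0.72), y(0.72)) ≈ (1.4389, -3.0770)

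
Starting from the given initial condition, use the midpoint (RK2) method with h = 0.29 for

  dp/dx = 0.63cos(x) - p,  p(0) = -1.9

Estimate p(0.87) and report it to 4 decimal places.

Midpoint: k1 = f(x_n, p_n); k2 = f(x_n + h/2, p_n + (h/2)·k1); p_{n+1} = p_n + h·k2.
x=0.000000, p=-1.900000:
  k1 = f(0.000000, -1.900000) = 2.530000
  k2 = f(0.145000, -1.533150) = 2.156539
  p ← -1.900000 + 0.29·2.156539 = -1.274604
x=0.290000, p=-1.274604:
  k1 = f(0.290000, -1.274604) = 1.878297
  k2 = f(0.435000, -1.002251) = 1.573579
  p ← -1.274604 + 0.29·1.573579 = -0.818266
x=0.580000, p=-0.818266:
  k1 = f(0.580000, -0.818266) = 1.345237
  k2 = f(0.725000, -0.623207) = 1.094761
  p ← -0.818266 + 0.29·1.094761 = -0.500785
p(0.87) ≈ -0.5008

-0.5008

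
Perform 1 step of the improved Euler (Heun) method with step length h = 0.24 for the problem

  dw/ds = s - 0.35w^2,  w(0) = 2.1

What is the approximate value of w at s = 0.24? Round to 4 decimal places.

1.8179

Heun: k1 = f(s_n, w_n); k2 = f(s_n + h, w_n + h·k1); w_{n+1} = w_n + (h/2)·(k1 + k2).
s=0.000000, w=2.100000:
  k1 = f(0.000000, 2.100000) = -1.543500
  k2 = f(0.240000, 1.729560) = -0.806982
  w ← 2.100000 + (0.24/2)·(-1.543500 + (-0.806982)) = 1.817942
w(0.24) ≈ 1.8179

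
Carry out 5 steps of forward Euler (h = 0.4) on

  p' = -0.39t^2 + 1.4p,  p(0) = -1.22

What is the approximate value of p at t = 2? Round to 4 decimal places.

Euler: p_{n+1} = p_n + h·f(t_n, p_n).
t=0.000000, p=-1.220000: f=-1.708000 → p ← -1.220000 + 0.4·(-1.708000) = -1.903200
t=0.400000, p=-1.903200: f=-2.726880 → p ← -1.903200 + 0.4·(-2.726880) = -2.993952
t=0.800000, p=-2.993952: f=-4.441133 → p ← -2.993952 + 0.4·(-4.441133) = -4.770405
t=1.200000, p=-4.770405: f=-7.240167 → p ← -4.770405 + 0.4·(-7.240167) = -7.666472
t=1.600000, p=-7.666472: f=-11.731461 → p ← -7.666472 + 0.4·(-11.731461) = -12.359056
p(2) ≈ -12.3591

-12.3591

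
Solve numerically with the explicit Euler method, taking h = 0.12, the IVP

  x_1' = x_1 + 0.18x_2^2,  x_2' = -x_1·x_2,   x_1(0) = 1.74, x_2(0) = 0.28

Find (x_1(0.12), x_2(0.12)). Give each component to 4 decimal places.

Euler on (x_1,x_2): x_1_{n+1} = x_1_n + h·x_1', x_2_{n+1} = x_2_n + h·x_2'.
0.000000: (1.740000, 0.280000); f=(1.754112, -0.487200) → (1.950493, 0.221536)
(x_1(0.12), x_2(0.12)) ≈ (1.9505, 0.2215)

1.9505, 0.2215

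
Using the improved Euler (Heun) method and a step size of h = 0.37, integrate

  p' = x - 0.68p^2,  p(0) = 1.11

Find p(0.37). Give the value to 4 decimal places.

0.9429

Heun: k1 = f(x_n, p_n); k2 = f(x_n + h, p_n + h·k1); p_{n+1} = p_n + (h/2)·(k1 + k2).
x=0.000000, p=1.110000:
  k1 = f(0.000000, 1.110000) = -0.837828
  k2 = f(0.370000, 0.800004) = -0.065204
  p ← 1.110000 + (0.37/2)·(-0.837828 + (-0.065204)) = 0.942939
p(0.37) ≈ 0.9429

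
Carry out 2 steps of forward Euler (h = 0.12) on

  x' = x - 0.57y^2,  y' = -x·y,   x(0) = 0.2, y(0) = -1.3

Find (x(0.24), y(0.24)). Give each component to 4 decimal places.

0.0113, -1.2523

Euler on (x,y): x_{n+1} = x_n + h·x', y_{n+1} = y_n + h·y'.
0.000000: (0.200000, -1.300000); f=(-0.763300, 0.260000) → (0.108404, -1.268800)
0.120000: (0.108404, -1.268800); f=(-0.809212, 0.137543) → (0.011299, -1.252295)
(x(0.24), y(0.24)) ≈ (0.0113, -1.2523)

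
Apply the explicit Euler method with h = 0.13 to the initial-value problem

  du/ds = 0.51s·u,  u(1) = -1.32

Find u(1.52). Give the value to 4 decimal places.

-1.7904

Euler: u_{n+1} = u_n + h·f(s_n, u_n).
s=1.000000, u=-1.320000: f=-0.673200 → u ← -1.320000 + 0.13·(-0.673200) = -1.407516
s=1.130000, u=-1.407516: f=-0.811151 → u ← -1.407516 + 0.13·(-0.811151) = -1.512966
s=1.260000, u=-1.512966: f=-0.972232 → u ← -1.512966 + 0.13·(-0.972232) = -1.639356
s=1.390000, u=-1.639356: f=-1.162139 → u ← -1.639356 + 0.13·(-1.162139) = -1.790434
u(1.52) ≈ -1.7904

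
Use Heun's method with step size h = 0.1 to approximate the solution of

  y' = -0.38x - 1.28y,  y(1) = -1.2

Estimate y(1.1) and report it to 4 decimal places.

Heun: k1 = f(x_n, y_n); k2 = f(x_n + h, y_n + h·k1); y_{n+1} = y_n + (h/2)·(k1 + k2).
x=1.000000, y=-1.200000:
  k1 = f(1.000000, -1.200000) = 1.156000
  k2 = f(1.100000, -1.084400) = 0.970032
  y ← -1.200000 + (0.1/2)·(1.156000 + 0.970032) = -1.093698
y(1.1) ≈ -1.0937

-1.0937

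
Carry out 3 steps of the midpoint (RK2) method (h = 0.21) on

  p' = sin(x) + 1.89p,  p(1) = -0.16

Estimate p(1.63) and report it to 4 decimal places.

Midpoint: k1 = f(x_n, p_n); k2 = f(x_n + h/2, p_n + (h/2)·k1); p_{n+1} = p_n + h·k2.
x=1.000000, p=-0.160000:
  k1 = f(1.000000, -0.160000) = 0.539071
  k2 = f(1.105000, -0.103398) = 0.698043
  p ← -0.160000 + 0.21·0.698043 = -0.013411
x=1.210000, p=-0.013411:
  k1 = f(1.210000, -0.013411) = 0.910269
  k2 = f(1.315000, 0.082167) = 1.122758
  p ← -0.013411 + 0.21·1.122758 = 0.222368
x=1.420000, p=0.222368:
  k1 = f(1.420000, 0.222368) = 1.408928
  k2 = f(1.525000, 0.370306) = 1.698829
  p ← 0.222368 + 0.21·1.698829 = 0.579122
p(1.63) ≈ 0.5791

0.5791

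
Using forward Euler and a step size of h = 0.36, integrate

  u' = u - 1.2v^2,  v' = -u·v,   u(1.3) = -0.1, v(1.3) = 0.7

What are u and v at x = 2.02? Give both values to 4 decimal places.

-0.7000, 0.8160

Euler on (u,v): u_{n+1} = u_n + h·u', v_{n+1} = v_n + h·v'.
1.300000: (-0.100000, 0.700000); f=(-0.688000, 0.070000) → (-0.347680, 0.725200)
1.660000: (-0.347680, 0.725200); f=(-0.978778, 0.252138) → (-0.700040, 0.815970)
(u(2.02), v(2.02)) ≈ (-0.7000, 0.8160)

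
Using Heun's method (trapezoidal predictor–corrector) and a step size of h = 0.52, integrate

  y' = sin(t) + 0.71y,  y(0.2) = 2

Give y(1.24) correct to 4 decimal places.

4.9607

Heun: k1 = f(t_n, y_n); k2 = f(t_n + h, y_n + h·k1); y_{n+1} = y_n + (h/2)·(k1 + k2).
t=0.200000, y=2.000000:
  k1 = f(0.200000, 2.000000) = 1.618669
  k2 = f(0.720000, 2.841708) = 2.676997
  y ← 2.000000 + (0.52/2)·(1.618669 + 2.676997) = 3.116873
t=0.720000, y=3.116873:
  k1 = f(0.720000, 3.116873) = 2.872365
  k2 = f(1.240000, 4.610503) = 4.219241
  y ← 3.116873 + (0.52/2)·(2.872365 + 4.219241) = 4.960691
y(1.24) ≈ 4.9607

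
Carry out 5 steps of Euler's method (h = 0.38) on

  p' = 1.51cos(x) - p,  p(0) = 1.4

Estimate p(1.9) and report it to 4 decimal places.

0.6776

Euler: p_{n+1} = p_n + h·f(x_n, p_n).
x=0.000000, p=1.400000: f=0.110000 → p ← 1.400000 + 0.38·0.110000 = 1.441800
x=0.380000, p=1.441800: f=-0.039516 → p ← 1.441800 + 0.38·(-0.039516) = 1.426784
x=0.760000, p=1.426784: f=-0.332281 → p ← 1.426784 + 0.38·(-0.332281) = 1.300517
x=1.140000, p=1.300517: f=-0.669949 → p ← 1.300517 + 0.38·(-0.669949) = 1.045936
x=1.520000, p=1.045936: f=-0.969267 → p ← 1.045936 + 0.38·(-0.969267) = 0.677615
p(1.9) ≈ 0.6776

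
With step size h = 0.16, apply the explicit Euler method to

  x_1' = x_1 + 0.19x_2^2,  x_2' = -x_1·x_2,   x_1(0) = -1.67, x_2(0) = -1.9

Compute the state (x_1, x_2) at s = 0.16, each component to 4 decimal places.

Euler on (x_1,x_2): x_1_{n+1} = x_1_n + h·x_1', x_2_{n+1} = x_2_n + h·x_2'.
0.000000: (-1.670000, -1.900000); f=(-0.984100, -3.173000) → (-1.827456, -2.407680)
(x_1(0.16), x_2(0.16)) ≈ (-1.8275, -2.4077)

-1.8275, -2.4077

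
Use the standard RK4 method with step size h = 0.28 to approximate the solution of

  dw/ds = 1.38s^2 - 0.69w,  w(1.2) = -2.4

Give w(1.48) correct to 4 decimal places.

RK4: k1 = f(s_n, w_n); k2 = f(s_n + h/2, w_n + (h/2)·k1); k3 = f(s_n + h/2, w_n + (h/2)·k2); k4 = f(s_n + h, w_n + h·k3); w_{n+1} = w_n + (h/6)·(k1 + 2k2 + 2k3 + k4).
s=1.200000, w=-2.400000:
  k1 = f(1.200000, -2.400000) = 3.643200
  k2 = f(1.340000, -1.889952) = 3.781995
  k3 = f(1.340000, -1.870521) = 3.768587
  k4 = f(1.480000, -1.344796) = 3.950661
  w ← -2.400000 + (0.28/6)·(k1 + 2k2 + 2k3 + k4) = -1.340899
w(1.48) ≈ -1.3409

-1.3409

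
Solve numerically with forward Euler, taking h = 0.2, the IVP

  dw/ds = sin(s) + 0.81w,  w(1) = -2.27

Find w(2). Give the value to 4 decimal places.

Euler: w_{n+1} = w_n + h·f(s_n, w_n).
s=1.000000, w=-2.270000: f=-0.997229 → w ← -2.270000 + 0.2·(-0.997229) = -2.469446
s=1.200000, w=-2.469446: f=-1.068212 → w ← -2.469446 + 0.2·(-1.068212) = -2.683088
s=1.400000, w=-2.683088: f=-1.187852 → w ← -2.683088 + 0.2·(-1.187852) = -2.920659
s=1.600000, w=-2.920659: f=-1.366160 → w ← -2.920659 + 0.2·(-1.366160) = -3.193891
s=1.800000, w=-3.193891: f=-1.613204 → w ← -3.193891 + 0.2·(-1.613204) = -3.516531
w(2) ≈ -3.5165

-3.5165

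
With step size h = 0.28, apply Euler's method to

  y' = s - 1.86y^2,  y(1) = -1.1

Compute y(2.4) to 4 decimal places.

Euler: y_{n+1} = y_n + h·f(s_n, y_n).
s=1.000000, y=-1.100000: f=-1.250600 → y ← -1.100000 + 0.28·(-1.250600) = -1.450168
s=1.280000, y=-1.450168: f=-2.631556 → y ← -1.450168 + 0.28·(-2.631556) = -2.187004
s=1.560000, y=-2.187004: f=-7.336353 → y ← -2.187004 + 0.28·(-7.336353) = -4.241183
s=1.840000, y=-4.241183: f=-31.616991 → y ← -4.241183 + 0.28·(-31.616991) = -13.093940
s=2.120000, y=-13.093940: f=-316.779348 → y ← -13.093940 + 0.28·(-316.779348) = -101.792157
y(2.4) ≈ -101.7922

-101.7922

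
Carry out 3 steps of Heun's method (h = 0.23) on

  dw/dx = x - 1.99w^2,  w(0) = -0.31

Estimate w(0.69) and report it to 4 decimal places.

-0.2083

Heun: k1 = f(x_n, w_n); k2 = f(x_n + h, w_n + h·k1); w_{n+1} = w_n + (h/2)·(k1 + k2).
x=0.000000, w=-0.310000:
  k1 = f(0.000000, -0.310000) = -0.191239
  k2 = f(0.230000, -0.353985) = -0.019358
  w ← -0.310000 + (0.23/2)·(-0.191239 + (-0.019358)) = -0.334219
x=0.230000, w=-0.334219:
  k1 = f(0.230000, -0.334219) = 0.007713
  k2 = f(0.460000, -0.332445) = 0.240066
  w ← -0.334219 + (0.23/2)·(0.007713 + 0.240066) = -0.305724
x=0.460000, w=-0.305724:
  k1 = f(0.460000, -0.305724) = 0.274000
  k2 = f(0.690000, -0.242704) = 0.572779
  w ← -0.305724 + (0.23/2)·(0.274000 + 0.572779) = -0.208344
w(0.69) ≈ -0.2083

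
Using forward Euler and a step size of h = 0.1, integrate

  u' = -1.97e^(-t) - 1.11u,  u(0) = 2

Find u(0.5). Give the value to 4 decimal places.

Euler: u_{n+1} = u_n + h·f(t_n, u_n).
t=0.000000, u=2.000000: f=-4.190000 → u ← 2.000000 + 0.1·(-4.190000) = 1.581000
t=0.100000, u=1.581000: f=-3.537440 → u ← 1.581000 + 0.1·(-3.537440) = 1.227256
t=0.200000, u=1.227256: f=-2.975154 → u ← 1.227256 + 0.1·(-2.975154) = 0.929741
t=0.300000, u=0.929741: f=-2.491424 → u ← 0.929741 + 0.1·(-2.491424) = 0.680598
t=0.400000, u=0.680598: f=-2.075995 → u ← 0.680598 + 0.1·(-2.075995) = 0.472999
u(0.5) ≈ 0.4730

0.4730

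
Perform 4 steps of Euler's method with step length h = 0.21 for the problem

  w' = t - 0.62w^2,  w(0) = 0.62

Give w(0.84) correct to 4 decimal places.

0.7001

Euler: w_{n+1} = w_n + h·f(t_n, w_n).
t=0.000000, w=0.620000: f=-0.238328 → w ← 0.620000 + 0.21·(-0.238328) = 0.569951
t=0.210000, w=0.569951: f=0.008597 → w ← 0.569951 + 0.21·0.008597 = 0.571756
t=0.420000, w=0.571756: f=0.217319 → w ← 0.571756 + 0.21·0.217319 = 0.617393
t=0.630000, w=0.617393: f=0.393672 → w ← 0.617393 + 0.21·0.393672 = 0.700064
w(0.84) ≈ 0.7001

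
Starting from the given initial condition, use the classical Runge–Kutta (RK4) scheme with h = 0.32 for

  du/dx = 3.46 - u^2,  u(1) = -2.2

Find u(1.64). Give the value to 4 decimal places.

-16.9165

RK4: k1 = f(x_n, u_n); k2 = f(x_n + h/2, u_n + (h/2)·k1); k3 = f(x_n + h/2, u_n + (h/2)·k2); k4 = f(x_n + h, u_n + h·k3); u_{n+1} = u_n + (h/6)·(k1 + 2k2 + 2k3 + k4).
x=1.000000, u=-2.200000:
  k1 = f(1.000000, -2.200000) = -1.380000
  k2 = f(1.160000, -2.420800) = -2.400273
  k3 = f(1.160000, -2.584044) = -3.217281
  k4 = f(1.320000, -3.229530) = -6.969864
  u ← -2.200000 + (0.32/6)·(k1 + 2k2 + 2k3 + k4) = -3.244532
x=1.320000, u=-3.244532:
  k1 = f(1.320000, -3.244532) = -7.066987
  k2 = f(1.480000, -4.375250) = -15.682811
  k3 = f(1.480000, -5.753782) = -29.646003
  k4 = f(1.640000, -12.731253) = -158.624796
  u ← -3.244532 + (0.32/6)·(k1 + 2k2 + 2k3 + k4) = -16.916500
u(1.64) ≈ -16.9165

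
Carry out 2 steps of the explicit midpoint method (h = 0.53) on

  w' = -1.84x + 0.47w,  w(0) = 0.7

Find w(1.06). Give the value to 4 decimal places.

Midpoint: k1 = f(x_n, w_n); k2 = f(x_n + h/2, w_n + (h/2)·k1); w_{n+1} = w_n + h·k2.
x=0.000000, w=0.700000:
  k1 = f(0.000000, 0.700000) = 0.329000
  k2 = f(0.265000, 0.787185) = -0.117623
  w ← 0.700000 + 0.53·(-0.117623) = 0.637660
x=0.530000, w=0.637660:
  k1 = f(0.530000, 0.637660) = -0.675500
  k2 = f(0.795000, 0.458652) = -1.247233
  w ← 0.637660 + 0.53·(-1.247233) = -0.023374
w(1.06) ≈ -0.0234

-0.0234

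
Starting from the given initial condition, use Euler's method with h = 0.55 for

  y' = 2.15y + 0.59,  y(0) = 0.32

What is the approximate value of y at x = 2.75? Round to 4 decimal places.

Euler: y_{n+1} = y_n + h·f(x_n, y_n).
x=0.000000, y=0.320000: f=1.278000 → y ← 0.320000 + 0.55·1.278000 = 1.022900
x=0.550000, y=1.022900: f=2.789235 → y ← 1.022900 + 0.55·2.789235 = 2.556979
x=1.100000, y=2.556979: f=6.087505 → y ← 2.556979 + 0.55·6.087505 = 5.905107
x=1.650000, y=5.905107: f=13.285981 → y ← 5.905107 + 0.55·13.285981 = 13.212396
x=2.200000, y=13.212396: f=28.996652 → y ← 13.212396 + 0.55·28.996652 = 29.160555
y(2.75) ≈ 29.1606

29.1606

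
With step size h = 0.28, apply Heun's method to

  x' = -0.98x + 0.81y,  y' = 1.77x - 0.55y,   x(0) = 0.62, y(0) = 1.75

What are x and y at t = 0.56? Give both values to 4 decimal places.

1.0000, 2.0022

Heun on (x,y): k1 = f(t_n, state_n); k2 = f(t_n + h, state_n + h·k1); state_{n+1} = state_n + (h/2)·(k1 + k2).
0.000000: (0.620000, 1.750000)
  k1 = (0.809900, 0.134900)
  predictor → (0.846772, 1.787772)
  k2 = (0.618259, 0.515512)
  → (0.819942, 1.841058)
0.280000: (0.819942, 1.841058)
  k1 = (0.687713, 0.438716)
  predictor → (1.012502, 1.963898)
  k2 = (0.598506, 0.711984)
  → (1.000013, 2.002156)
(x(0.56), y(0.56)) ≈ (1.0000, 2.0022)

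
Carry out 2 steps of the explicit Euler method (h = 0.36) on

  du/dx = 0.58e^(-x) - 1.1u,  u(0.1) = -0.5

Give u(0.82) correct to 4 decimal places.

0.0635

Euler: u_{n+1} = u_n + h·f(x_n, u_n).
x=0.100000, u=-0.500000: f=1.074806 → u ← -0.500000 + 0.36·1.074806 = -0.113070
x=0.460000, u=-0.113070: f=0.490521 → u ← -0.113070 + 0.36·0.490521 = 0.063518
u(0.82) ≈ 0.0635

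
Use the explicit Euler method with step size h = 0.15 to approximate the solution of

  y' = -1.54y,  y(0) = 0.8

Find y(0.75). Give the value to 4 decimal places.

Euler: y_{n+1} = y_n + h·f(s_n, y_n).
s=0.000000, y=0.800000: f=-1.232000 → y ← 0.800000 + 0.15·(-1.232000) = 0.615200
s=0.150000, y=0.615200: f=-0.947408 → y ← 0.615200 + 0.15·(-0.947408) = 0.473089
s=0.300000, y=0.473089: f=-0.728557 → y ← 0.473089 + 0.15·(-0.728557) = 0.363805
s=0.450000, y=0.363805: f=-0.560260 → y ← 0.363805 + 0.15·(-0.560260) = 0.279766
s=0.600000, y=0.279766: f=-0.430840 → y ← 0.279766 + 0.15·(-0.430840) = 0.215140
y(0.75) ≈ 0.2151

0.2151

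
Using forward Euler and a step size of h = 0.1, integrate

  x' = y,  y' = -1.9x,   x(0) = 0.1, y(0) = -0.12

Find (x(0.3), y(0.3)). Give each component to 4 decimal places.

Euler on (x,y): x_{n+1} = x_n + h·x', y_{n+1} = y_n + h·y'.
0.000000: (0.100000, -0.120000); f=(-0.120000, -0.190000) → (0.088000, -0.139000)
0.100000: (0.088000, -0.139000); f=(-0.139000, -0.167200) → (0.074100, -0.155720)
0.200000: (0.074100, -0.155720); f=(-0.155720, -0.140790) → (0.058528, -0.169799)
(x(0.3), y(0.3)) ≈ (0.0585, -0.1698)

0.0585, -0.1698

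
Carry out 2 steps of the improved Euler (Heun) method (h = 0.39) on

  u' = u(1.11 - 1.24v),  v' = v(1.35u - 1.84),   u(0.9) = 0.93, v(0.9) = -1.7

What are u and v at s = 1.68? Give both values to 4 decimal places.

9.8958, -5.9440

Heun on (u,v): k1 = f(s_n, state_n); k2 = f(s_n + h, state_n + h·k1); state_{n+1} = state_n + (h/2)·(k1 + k2).
0.900000: (0.930000, -1.700000)
  k1 = (2.992740, 0.993650)
  predictor → (2.097169, -1.312476)
  k2 = (5.740938, -1.300897)
  → (2.633067, -1.759913)
1.290000: (2.633067, -1.759913)
  k1 = (8.668827, -3.017619)
  predictor → (6.013910, -2.936785)
  k2 = (28.575771, -18.439419)
  → (9.895764, -5.944036)
(u(1.68), v(1.68)) ≈ (9.8958, -5.9440)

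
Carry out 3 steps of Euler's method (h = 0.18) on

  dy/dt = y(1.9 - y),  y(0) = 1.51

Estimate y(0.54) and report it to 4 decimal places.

Euler: y_{n+1} = y_n + h·f(t_n, y_n).
t=0.000000, y=1.510000: f=0.588900 → y ← 1.510000 + 0.18·0.588900 = 1.616002
t=0.180000, y=1.616002: f=0.458941 → y ← 1.616002 + 0.18·0.458941 = 1.698611
t=0.360000, y=1.698611: f=0.342081 → y ← 1.698611 + 0.18·0.342081 = 1.760186
y(0.54) ≈ 1.7602

1.7602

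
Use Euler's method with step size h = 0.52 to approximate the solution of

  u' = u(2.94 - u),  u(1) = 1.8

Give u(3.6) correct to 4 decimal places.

Euler: u_{n+1} = u_n + h·f(x_n, u_n).
x=1.000000, u=1.800000: f=2.052000 → u ← 1.800000 + 0.52·2.052000 = 2.867040
x=1.520000, u=2.867040: f=0.209179 → u ← 2.867040 + 0.52·0.209179 = 2.975813
x=2.040000, u=2.975813: f=-0.106573 → u ← 2.975813 + 0.52·(-0.106573) = 2.920395
x=2.560000, u=2.920395: f=0.057254 → u ← 2.920395 + 0.52·0.057254 = 2.950167
x=3.080000, u=2.950167: f=-0.029995 → u ← 2.950167 + 0.52·(-0.029995) = 2.934570
u(3.6) ≈ 2.9346

2.9346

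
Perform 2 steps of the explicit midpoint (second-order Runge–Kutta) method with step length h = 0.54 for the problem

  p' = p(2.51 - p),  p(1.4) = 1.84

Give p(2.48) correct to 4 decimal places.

Midpoint: k1 = f(t_n, p_n); k2 = f(t_n + h/2, p_n + (h/2)·k1); p_{n+1} = p_n + h·k2.
t=1.400000, p=1.840000:
  k1 = f(1.400000, 1.840000) = 1.232800
  k2 = f(1.670000, 2.172856) = 0.732565
  p ← 1.840000 + 0.54·0.732565 = 2.235585
t=1.940000, p=2.235585:
  k1 = f(1.940000, 2.235585) = 0.613477
  k2 = f(2.210000, 2.401224) = 0.261195
  p ← 2.235585 + 0.54·0.261195 = 2.376631
p(2.48) ≈ 2.3766

2.3766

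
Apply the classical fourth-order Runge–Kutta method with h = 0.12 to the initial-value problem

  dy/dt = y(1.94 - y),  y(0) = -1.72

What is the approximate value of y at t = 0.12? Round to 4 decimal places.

RK4: k1 = f(t_n, y_n); k2 = f(t_n + h/2, y_n + (h/2)·k1); k3 = f(t_n + h/2, y_n + (h/2)·k2); k4 = f(t_n + h, y_n + h·k3); y_{n+1} = y_n + (h/6)·(k1 + 2k2 + 2k3 + k4).
t=0.000000, y=-1.720000:
  k1 = f(0.000000, -1.720000) = -6.295200
  k2 = f(0.060000, -2.097712) = -8.469957
  k3 = f(0.060000, -2.228197) = -9.287567
  k4 = f(0.120000, -2.834508) = -13.533381
  y ← -1.720000 + (0.12/6)·(k1 + 2k2 + 2k3 + k4) = -2.826873
y(0.12) ≈ -2.8269

-2.8269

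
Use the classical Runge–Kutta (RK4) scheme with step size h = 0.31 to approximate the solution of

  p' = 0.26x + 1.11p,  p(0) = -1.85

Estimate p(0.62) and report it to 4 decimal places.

-3.6178

RK4: k1 = f(x_n, p_n); k2 = f(x_n + h/2, p_n + (h/2)·k1); k3 = f(x_n + h/2, p_n + (h/2)·k2); k4 = f(x_n + h, p_n + h·k3); p_{n+1} = p_n + (h/6)·(k1 + 2k2 + 2k3 + k4).
x=0.000000, p=-1.850000:
  k1 = f(0.000000, -1.850000) = -2.053500
  k2 = f(0.155000, -2.168293) = -2.366505
  k3 = f(0.155000, -2.216808) = -2.420357
  k4 = f(0.310000, -2.600311) = -2.805745
  p ← -1.850000 + (0.31/6)·(k1 + 2k2 + 2k3 + k4) = -2.595703
x=0.310000, p=-2.595703:
  k1 = f(0.310000, -2.595703) = -2.800631
  k2 = f(0.465000, -3.029801) = -3.242179
  k3 = f(0.465000, -3.098241) = -3.318148
  k4 = f(0.620000, -3.624329) = -3.861805
  p ← -2.595703 + (0.31/6)·(k1 + 2k2 + 2k3 + k4) = -3.617830
p(0.62) ≈ -3.6178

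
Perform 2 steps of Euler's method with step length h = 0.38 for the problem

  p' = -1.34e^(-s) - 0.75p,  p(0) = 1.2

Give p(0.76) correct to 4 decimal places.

-0.0988

Euler: p_{n+1} = p_n + h·f(s_n, p_n).
s=0.000000, p=1.200000: f=-2.240000 → p ← 1.200000 + 0.38·(-2.240000) = 0.348800
s=0.380000, p=0.348800: f=-1.177974 → p ← 0.348800 + 0.38·(-1.177974) = -0.098830
p(0.76) ≈ -0.0988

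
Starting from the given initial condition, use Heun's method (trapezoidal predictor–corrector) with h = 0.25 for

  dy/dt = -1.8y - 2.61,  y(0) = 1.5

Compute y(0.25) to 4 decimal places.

0.4712

Heun: k1 = f(t_n, y_n); k2 = f(t_n + h, y_n + h·k1); y_{n+1} = y_n + (h/2)·(k1 + k2).
t=0.000000, y=1.500000:
  k1 = f(0.000000, 1.500000) = -5.310000
  k2 = f(0.250000, 0.172500) = -2.920500
  y ← 1.500000 + (0.25/2)·(-5.310000 + (-2.920500)) = 0.471188
y(0.25) ≈ 0.4712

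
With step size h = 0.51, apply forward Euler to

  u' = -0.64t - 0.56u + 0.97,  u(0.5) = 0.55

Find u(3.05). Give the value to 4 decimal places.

Euler: u_{n+1} = u_n + h·f(t_n, u_n).
t=0.500000, u=0.550000: f=0.342000 → u ← 0.550000 + 0.51·0.342000 = 0.724420
t=1.010000, u=0.724420: f=-0.082075 → u ← 0.724420 + 0.51·(-0.082075) = 0.682562
t=1.520000, u=0.682562: f=-0.385035 → u ← 0.682562 + 0.51·(-0.385035) = 0.486194
t=2.030000, u=0.486194: f=-0.601469 → u ← 0.486194 + 0.51·(-0.601469) = 0.179445
t=2.540000, u=0.179445: f=-0.756089 → u ← 0.179445 + 0.51·(-0.756089) = -0.206160
u(3.05) ≈ -0.2062

-0.2062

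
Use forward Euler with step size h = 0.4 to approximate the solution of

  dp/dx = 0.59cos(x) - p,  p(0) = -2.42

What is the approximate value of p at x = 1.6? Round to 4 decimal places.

-0.0002

Euler: p_{n+1} = p_n + h·f(x_n, p_n).
x=0.000000, p=-2.420000: f=3.010000 → p ← -2.420000 + 0.4·3.010000 = -1.216000
x=0.400000, p=-1.216000: f=1.759426 → p ← -1.216000 + 0.4·1.759426 = -0.512230
x=0.800000, p=-0.512230: f=0.923287 → p ← -0.512230 + 0.4·0.923287 = -0.142915
x=1.200000, p=-0.142915: f=0.356706 → p ← -0.142915 + 0.4·0.356706 = -0.000233
p(1.6) ≈ -0.0002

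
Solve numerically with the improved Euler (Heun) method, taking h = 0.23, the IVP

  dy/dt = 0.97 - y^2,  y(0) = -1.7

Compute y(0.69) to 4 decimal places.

Heun: k1 = f(t_n, y_n); k2 = f(t_n + h, y_n + h·k1); y_{n+1} = y_n + (h/2)·(k1 + k2).
t=0.000000, y=-1.700000:
  k1 = f(0.000000, -1.700000) = -1.920000
  k2 = f(0.230000, -2.141600) = -3.616451
  y ← -1.700000 + (0.23/2)·(-1.920000 + (-3.616451)) = -2.336692
t=0.230000, y=-2.336692:
  k1 = f(0.230000, -2.336692) = -4.490129
  k2 = f(0.460000, -3.369421) = -10.383001
  y ← -2.336692 + (0.23/2)·(-4.490129 + (-10.383001)) = -4.047102
t=0.460000, y=-4.047102:
  k1 = f(0.460000, -4.047102) = -15.409032
  k2 = f(0.690000, -7.591179) = -56.655999
  y ← -4.047102 + (0.23/2)·(-15.409032 + (-56.655999)) = -12.334580
y(0.69) ≈ -12.3346

-12.3346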